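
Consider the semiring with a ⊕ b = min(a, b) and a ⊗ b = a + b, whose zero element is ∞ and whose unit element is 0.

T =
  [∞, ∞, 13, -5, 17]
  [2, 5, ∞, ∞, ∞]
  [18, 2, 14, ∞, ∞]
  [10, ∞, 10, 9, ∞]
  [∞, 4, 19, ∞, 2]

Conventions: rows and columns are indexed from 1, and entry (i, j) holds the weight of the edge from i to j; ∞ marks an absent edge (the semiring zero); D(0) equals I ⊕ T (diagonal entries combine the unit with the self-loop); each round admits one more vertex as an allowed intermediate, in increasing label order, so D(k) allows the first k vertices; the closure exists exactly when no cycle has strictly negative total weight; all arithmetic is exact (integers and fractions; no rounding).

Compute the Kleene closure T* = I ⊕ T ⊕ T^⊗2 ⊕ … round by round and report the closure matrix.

D(0):
  [0, ∞, 13, -5, 17]
  [2, 0, ∞, ∞, ∞]
  [18, 2, 0, ∞, ∞]
  [10, ∞, 10, 0, ∞]
  [∞, 4, 19, ∞, 0]
D(1):
  [0, ∞, 13, -5, 17]
  [2, 0, 15, -3, 19]
  [18, 2, 0, 13, 35]
  [10, ∞, 10, 0, 27]
  [∞, 4, 19, ∞, 0]
D(2):
  [0, ∞, 13, -5, 17]
  [2, 0, 15, -3, 19]
  [4, 2, 0, -1, 21]
  [10, ∞, 10, 0, 27]
  [6, 4, 19, 1, 0]
D(3):
  [0, 15, 13, -5, 17]
  [2, 0, 15, -3, 19]
  [4, 2, 0, -1, 21]
  [10, 12, 10, 0, 27]
  [6, 4, 19, 1, 0]
D(4):
  [0, 7, 5, -5, 17]
  [2, 0, 7, -3, 19]
  [4, 2, 0, -1, 21]
  [10, 12, 10, 0, 27]
  [6, 4, 11, 1, 0]
D(5):
  [0, 7, 5, -5, 17]
  [2, 0, 7, -3, 19]
  [4, 2, 0, -1, 21]
  [10, 12, 10, 0, 27]
  [6, 4, 11, 1, 0]
Answer: T* = [[0, 7, 5, -5, 17], [2, 0, 7, -3, 19], [4, 2, 0, -1, 21], [10, 12, 10, 0, 27], [6, 4, 11, 1, 0]]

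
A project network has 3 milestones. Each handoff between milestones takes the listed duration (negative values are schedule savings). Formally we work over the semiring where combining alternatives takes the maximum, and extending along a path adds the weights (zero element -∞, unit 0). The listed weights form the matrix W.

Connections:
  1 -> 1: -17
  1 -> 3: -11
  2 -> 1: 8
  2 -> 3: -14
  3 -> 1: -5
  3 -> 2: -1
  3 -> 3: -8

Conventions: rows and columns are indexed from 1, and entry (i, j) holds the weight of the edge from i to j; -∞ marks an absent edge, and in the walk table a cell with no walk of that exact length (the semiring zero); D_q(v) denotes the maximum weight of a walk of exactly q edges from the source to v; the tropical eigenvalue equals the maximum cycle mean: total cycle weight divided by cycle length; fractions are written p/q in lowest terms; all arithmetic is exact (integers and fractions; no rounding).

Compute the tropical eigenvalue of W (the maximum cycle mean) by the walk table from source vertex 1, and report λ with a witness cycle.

q=0: [0, -∞, -∞]
q=1: [-17, -∞, -11]
q=2: [-16, -12, -19]
q=3: [-4, -20, -26]
Optimal cycle mean attained by: cycle 1->3->2->1, total (-11) + (-1) + 8, length 3.
Answer: λ = -4/3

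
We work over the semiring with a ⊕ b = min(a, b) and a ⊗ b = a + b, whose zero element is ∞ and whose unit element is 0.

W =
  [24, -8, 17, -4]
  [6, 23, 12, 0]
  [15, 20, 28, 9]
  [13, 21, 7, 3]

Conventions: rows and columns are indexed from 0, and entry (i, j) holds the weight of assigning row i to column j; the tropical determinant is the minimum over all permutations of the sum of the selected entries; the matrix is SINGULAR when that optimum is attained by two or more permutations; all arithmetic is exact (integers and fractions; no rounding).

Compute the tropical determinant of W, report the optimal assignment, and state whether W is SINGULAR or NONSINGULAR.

σ = (0, 1, 2, 3): 24 + 23 + 28 + 3 = 78
σ = (0, 1, 3, 2): 24 + 23 + 9 + 7 = 63
σ = (0, 2, 1, 3): 24 + 12 + 20 + 3 = 59
σ = (0, 2, 3, 1): 24 + 12 + 9 + 21 = 66
σ = (0, 3, 1, 2): 24 + 0 + 20 + 7 = 51
σ = (0, 3, 2, 1): 24 + 0 + 28 + 21 = 73
σ = (1, 0, 2, 3): (-8) + 6 + 28 + 3 = 29
σ = (1, 0, 3, 2): (-8) + 6 + 9 + 7 = 14
σ = (1, 2, 0, 3): (-8) + 12 + 15 + 3 = 22
σ = (1, 2, 3, 0): (-8) + 12 + 9 + 13 = 26
σ = (1, 3, 0, 2): (-8) + 0 + 15 + 7 = 14
σ = (1, 3, 2, 0): (-8) + 0 + 28 + 13 = 33
σ = (2, 0, 1, 3): 17 + 6 + 20 + 3 = 46
σ = (2, 0, 3, 1): 17 + 6 + 9 + 21 = 53
σ = (2, 1, 0, 3): 17 + 23 + 15 + 3 = 58
σ = (2, 1, 3, 0): 17 + 23 + 9 + 13 = 62
σ = (2, 3, 0, 1): 17 + 0 + 15 + 21 = 53
σ = (2, 3, 1, 0): 17 + 0 + 20 + 13 = 50
σ = (3, 0, 1, 2): (-4) + 6 + 20 + 7 = 29
σ = (3, 0, 2, 1): (-4) + 6 + 28 + 21 = 51
σ = (3, 1, 0, 2): (-4) + 23 + 15 + 7 = 41
σ = (3, 1, 2, 0): (-4) + 23 + 28 + 13 = 60
σ = (3, 2, 0, 1): (-4) + 12 + 15 + 21 = 44
σ = (3, 2, 1, 0): (-4) + 12 + 20 + 13 = 41
Optimal value attained by: σ = (1, 0, 3, 2).
Answer: det⊕(W) = 14; verdict: SINGULAR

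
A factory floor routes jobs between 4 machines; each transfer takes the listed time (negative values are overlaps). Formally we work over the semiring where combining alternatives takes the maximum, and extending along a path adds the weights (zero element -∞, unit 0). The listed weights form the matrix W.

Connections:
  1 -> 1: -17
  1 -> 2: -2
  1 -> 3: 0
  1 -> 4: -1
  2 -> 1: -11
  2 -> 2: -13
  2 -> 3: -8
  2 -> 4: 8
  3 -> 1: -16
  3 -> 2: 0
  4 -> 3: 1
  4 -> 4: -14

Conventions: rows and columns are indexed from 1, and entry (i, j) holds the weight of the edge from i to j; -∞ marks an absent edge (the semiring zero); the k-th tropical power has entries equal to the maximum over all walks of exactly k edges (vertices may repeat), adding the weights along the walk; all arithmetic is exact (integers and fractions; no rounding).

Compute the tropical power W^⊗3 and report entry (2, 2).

W^⊗2:
  [-13, 0, 0, 6]
  [-24, -8, 9, -5]
  [-11, -13, -8, 8]
  [-15, 1, -13, -28]
W^⊗3:
  [-11, 0, 7, 8]
  [-7, 9, -4, 0]
  [-24, -8, 9, -5]
  [-10, -12, -7, 9]
Key observation: the optimum is the walk 2->4->3->2, with weight 8 + 1 + 0 = 9.
Optimal value attained by: walk 2->4->3->2.
Answer: (W^⊗3)[2][2] = 9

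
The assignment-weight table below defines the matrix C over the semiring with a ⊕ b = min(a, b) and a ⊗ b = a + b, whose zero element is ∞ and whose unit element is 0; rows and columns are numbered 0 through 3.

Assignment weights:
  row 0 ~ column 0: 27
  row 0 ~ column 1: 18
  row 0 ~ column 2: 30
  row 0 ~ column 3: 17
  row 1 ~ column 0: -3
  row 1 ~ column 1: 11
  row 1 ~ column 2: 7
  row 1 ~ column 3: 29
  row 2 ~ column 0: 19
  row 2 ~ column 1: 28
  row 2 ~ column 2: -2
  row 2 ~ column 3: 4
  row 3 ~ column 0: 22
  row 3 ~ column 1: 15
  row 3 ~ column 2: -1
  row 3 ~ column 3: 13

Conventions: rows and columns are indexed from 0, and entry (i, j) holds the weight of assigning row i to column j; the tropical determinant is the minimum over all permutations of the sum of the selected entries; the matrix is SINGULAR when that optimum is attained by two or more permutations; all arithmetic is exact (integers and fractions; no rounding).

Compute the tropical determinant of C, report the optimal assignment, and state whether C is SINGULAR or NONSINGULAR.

σ = (0, 1, 2, 3): 27 + 11 + (-2) + 13 = 49
σ = (0, 1, 3, 2): 27 + 11 + 4 + (-1) = 41
σ = (0, 2, 1, 3): 27 + 7 + 28 + 13 = 75
σ = (0, 2, 3, 1): 27 + 7 + 4 + 15 = 53
σ = (0, 3, 1, 2): 27 + 29 + 28 + (-1) = 83
σ = (0, 3, 2, 1): 27 + 29 + (-2) + 15 = 69
σ = (1, 0, 2, 3): 18 + (-3) + (-2) + 13 = 26
σ = (1, 0, 3, 2): 18 + (-3) + 4 + (-1) = 18
σ = (1, 2, 0, 3): 18 + 7 + 19 + 13 = 57
σ = (1, 2, 3, 0): 18 + 7 + 4 + 22 = 51
σ = (1, 3, 0, 2): 18 + 29 + 19 + (-1) = 65
σ = (1, 3, 2, 0): 18 + 29 + (-2) + 22 = 67
σ = (2, 0, 1, 3): 30 + (-3) + 28 + 13 = 68
σ = (2, 0, 3, 1): 30 + (-3) + 4 + 15 = 46
σ = (2, 1, 0, 3): 30 + 11 + 19 + 13 = 73
σ = (2, 1, 3, 0): 30 + 11 + 4 + 22 = 67
σ = (2, 3, 0, 1): 30 + 29 + 19 + 15 = 93
σ = (2, 3, 1, 0): 30 + 29 + 28 + 22 = 109
σ = (3, 0, 1, 2): 17 + (-3) + 28 + (-1) = 41
σ = (3, 0, 2, 1): 17 + (-3) + (-2) + 15 = 27
σ = (3, 1, 0, 2): 17 + 11 + 19 + (-1) = 46
σ = (3, 1, 2, 0): 17 + 11 + (-2) + 22 = 48
σ = (3, 2, 0, 1): 17 + 7 + 19 + 15 = 58
σ = (3, 2, 1, 0): 17 + 7 + 28 + 22 = 74
Optimal value attained by: σ = (1, 0, 3, 2).
Answer: det⊕(C) = 18; verdict: NONSINGULAR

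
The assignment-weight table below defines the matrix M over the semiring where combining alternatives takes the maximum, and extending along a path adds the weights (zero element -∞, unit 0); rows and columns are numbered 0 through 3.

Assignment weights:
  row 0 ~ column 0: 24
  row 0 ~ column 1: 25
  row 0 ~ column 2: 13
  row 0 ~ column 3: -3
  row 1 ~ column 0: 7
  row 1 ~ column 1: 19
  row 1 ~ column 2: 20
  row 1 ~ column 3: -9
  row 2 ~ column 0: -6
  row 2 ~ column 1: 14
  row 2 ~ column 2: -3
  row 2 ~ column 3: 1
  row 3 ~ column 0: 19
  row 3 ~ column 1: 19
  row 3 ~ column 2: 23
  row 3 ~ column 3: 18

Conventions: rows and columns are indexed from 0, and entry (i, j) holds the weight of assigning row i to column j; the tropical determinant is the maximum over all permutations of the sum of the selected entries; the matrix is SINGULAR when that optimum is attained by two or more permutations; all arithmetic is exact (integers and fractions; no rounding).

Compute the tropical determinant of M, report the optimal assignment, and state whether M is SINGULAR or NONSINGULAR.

σ = (0, 1, 2, 3): 24 + 19 + (-3) + 18 = 58
σ = (0, 1, 3, 2): 24 + 19 + 1 + 23 = 67
σ = (0, 2, 1, 3): 24 + 20 + 14 + 18 = 76
σ = (0, 2, 3, 1): 24 + 20 + 1 + 19 = 64
σ = (0, 3, 1, 2): 24 + (-9) + 14 + 23 = 52
σ = (0, 3, 2, 1): 24 + (-9) + (-3) + 19 = 31
σ = (1, 0, 2, 3): 25 + 7 + (-3) + 18 = 47
σ = (1, 0, 3, 2): 25 + 7 + 1 + 23 = 56
σ = (1, 2, 0, 3): 25 + 20 + (-6) + 18 = 57
σ = (1, 2, 3, 0): 25 + 20 + 1 + 19 = 65
σ = (1, 3, 0, 2): 25 + (-9) + (-6) + 23 = 33
σ = (1, 3, 2, 0): 25 + (-9) + (-3) + 19 = 32
σ = (2, 0, 1, 3): 13 + 7 + 14 + 18 = 52
σ = (2, 0, 3, 1): 13 + 7 + 1 + 19 = 40
σ = (2, 1, 0, 3): 13 + 19 + (-6) + 18 = 44
σ = (2, 1, 3, 0): 13 + 19 + 1 + 19 = 52
σ = (2, 3, 0, 1): 13 + (-9) + (-6) + 19 = 17
σ = (2, 3, 1, 0): 13 + (-9) + 14 + 19 = 37
σ = (3, 0, 1, 2): (-3) + 7 + 14 + 23 = 41
σ = (3, 0, 2, 1): (-3) + 7 + (-3) + 19 = 20
σ = (3, 1, 0, 2): (-3) + 19 + (-6) + 23 = 33
σ = (3, 1, 2, 0): (-3) + 19 + (-3) + 19 = 32
σ = (3, 2, 0, 1): (-3) + 20 + (-6) + 19 = 30
σ = (3, 2, 1, 0): (-3) + 20 + 14 + 19 = 50
Optimal value attained by: σ = (0, 2, 1, 3).
Answer: det⊕(M) = 76; verdict: NONSINGULAR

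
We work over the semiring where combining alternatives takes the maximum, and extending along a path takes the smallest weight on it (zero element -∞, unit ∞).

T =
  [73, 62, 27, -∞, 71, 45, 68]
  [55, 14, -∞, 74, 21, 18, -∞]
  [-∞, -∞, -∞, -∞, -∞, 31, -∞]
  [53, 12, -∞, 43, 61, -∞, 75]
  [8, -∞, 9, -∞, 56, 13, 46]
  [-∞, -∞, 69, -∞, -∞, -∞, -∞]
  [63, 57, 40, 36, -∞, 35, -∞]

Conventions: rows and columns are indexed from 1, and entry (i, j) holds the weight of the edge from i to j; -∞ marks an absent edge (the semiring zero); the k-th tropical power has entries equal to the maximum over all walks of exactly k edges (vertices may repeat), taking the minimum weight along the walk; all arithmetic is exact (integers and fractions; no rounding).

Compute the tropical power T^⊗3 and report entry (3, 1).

T^⊗2:
  [73, 62, 45, 62, 71, 45, 68]
  [55, 55, 27, 43, 61, 45, 74]
  [-∞, -∞, 31, -∞, -∞, -∞, -∞]
  [63, 57, 40, 43, 56, 45, 53]
  [46, 46, 40, 36, 56, 35, 46]
  [-∞, -∞, -∞, -∞, -∞, 31, -∞]
  [63, 62, 35, 57, 63, 45, 63]
T^⊗3:
  [73, 62, 45, 62, 71, 45, 68]
  [63, 57, 45, 55, 56, 45, 55]
  [-∞, -∞, -∞, -∞, -∞, 31, -∞]
  [63, 62, 45, 57, 63, 45, 63]
  [46, 46, 40, 46, 56, 45, 46]
  [-∞, -∞, 31, -∞, -∞, -∞, -∞]
  [63, 62, 45, 62, 63, 45, 63]
Key observation: no walk of exactly 3 edges connects these vertices, so the entry is the semiring zero.
Answer: (T^⊗3)[3][1] = -∞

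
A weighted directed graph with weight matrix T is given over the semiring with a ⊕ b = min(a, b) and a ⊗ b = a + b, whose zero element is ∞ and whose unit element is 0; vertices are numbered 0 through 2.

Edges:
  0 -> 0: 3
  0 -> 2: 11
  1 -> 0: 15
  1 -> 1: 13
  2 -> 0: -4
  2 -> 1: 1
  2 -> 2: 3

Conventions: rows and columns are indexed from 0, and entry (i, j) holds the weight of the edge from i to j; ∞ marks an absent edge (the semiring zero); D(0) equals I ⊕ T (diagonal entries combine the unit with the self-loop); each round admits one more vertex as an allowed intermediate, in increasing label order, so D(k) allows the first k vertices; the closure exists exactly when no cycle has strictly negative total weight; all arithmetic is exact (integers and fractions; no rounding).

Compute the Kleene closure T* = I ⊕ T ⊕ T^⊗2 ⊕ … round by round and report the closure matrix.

D(0):
  [0, ∞, 11]
  [15, 0, ∞]
  [-4, 1, 0]
D(1):
  [0, ∞, 11]
  [15, 0, 26]
  [-4, 1, 0]
D(2):
  [0, ∞, 11]
  [15, 0, 26]
  [-4, 1, 0]
D(3):
  [0, 12, 11]
  [15, 0, 26]
  [-4, 1, 0]
Answer: T* = [[0, 12, 11], [15, 0, 26], [-4, 1, 0]]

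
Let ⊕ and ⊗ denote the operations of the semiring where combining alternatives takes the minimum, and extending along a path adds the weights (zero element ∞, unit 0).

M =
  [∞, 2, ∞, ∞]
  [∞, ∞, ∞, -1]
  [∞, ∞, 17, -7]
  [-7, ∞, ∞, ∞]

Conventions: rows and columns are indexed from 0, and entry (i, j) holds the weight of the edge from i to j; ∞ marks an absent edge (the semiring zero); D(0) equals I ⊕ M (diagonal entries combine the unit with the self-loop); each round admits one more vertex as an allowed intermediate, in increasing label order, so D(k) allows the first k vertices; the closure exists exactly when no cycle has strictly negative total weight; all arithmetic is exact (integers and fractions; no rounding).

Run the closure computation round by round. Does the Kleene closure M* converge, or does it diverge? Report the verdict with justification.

D(0):
  [0, 2, ∞, ∞]
  [∞, 0, ∞, -1]
  [∞, ∞, 0, -7]
  [-7, ∞, ∞, 0]
D(1):
  [0, 2, ∞, ∞]
  [∞, 0, ∞, -1]
  [∞, ∞, 0, -7]
  [-7, -5, ∞, 0]
Detection: at round 2, diagonal entry (3, 3) turns strictly negative.
Key observation: the cycle 3->0->1->3 has total weight (-7) + 2 + (-1), which is strictly negative.
Answer: DIVERGES — negative cycle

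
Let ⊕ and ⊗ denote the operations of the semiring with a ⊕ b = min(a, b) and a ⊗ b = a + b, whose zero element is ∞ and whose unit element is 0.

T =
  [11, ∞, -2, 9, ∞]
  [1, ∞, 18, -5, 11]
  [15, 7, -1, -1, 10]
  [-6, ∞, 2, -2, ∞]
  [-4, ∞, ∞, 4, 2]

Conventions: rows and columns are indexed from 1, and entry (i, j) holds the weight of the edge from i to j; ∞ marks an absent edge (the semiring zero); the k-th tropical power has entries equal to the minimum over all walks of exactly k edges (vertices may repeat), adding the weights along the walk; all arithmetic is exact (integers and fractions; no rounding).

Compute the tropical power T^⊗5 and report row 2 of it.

T^⊗2:
  [3, 5, -3, -3, 8]
  [-11, 25, -3, -7, 13]
  [-7, 6, -2, -3, 9]
  [-8, 9, -8, -4, 12]
  [-2, ∞, -6, 2, 4]
T^⊗3:
  [-9, 4, -4, -5, 7]
  [-13, 4, -13, -9, 7]
  [-9, 5, -9, -5, 8]
  [-10, -1, -10, -9, 2]
  [-4, 1, -7, -7, 4]
T^⊗4:
  [-11, 3, -11, -7, 6]
  [-15, -6, -15, -14, -3]
  [-11, -2, -11, -10, 1]
  [-15, -3, -12, -11, 0]
  [-13, 0, -8, -9, 3]
T^⊗5:
  [-13, -4, -13, -12, -1]
  [-20, -8, -17, -16, -5]
  [-16, -4, -13, -12, -1]
  [-17, -5, -17, -13, -2]
  [-15, -1, -15, -11, 2]
Answer: row 2 of T^⊗5 = [-20, -8, -17, -16, -5]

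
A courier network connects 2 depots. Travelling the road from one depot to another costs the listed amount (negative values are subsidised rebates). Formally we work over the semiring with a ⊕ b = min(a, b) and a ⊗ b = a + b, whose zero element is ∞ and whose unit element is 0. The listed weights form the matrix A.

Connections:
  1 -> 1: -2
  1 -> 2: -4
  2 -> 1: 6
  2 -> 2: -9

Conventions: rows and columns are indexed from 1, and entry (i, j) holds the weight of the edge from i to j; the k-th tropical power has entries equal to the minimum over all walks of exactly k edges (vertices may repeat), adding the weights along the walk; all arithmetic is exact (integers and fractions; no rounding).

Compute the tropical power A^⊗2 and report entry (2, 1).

A^⊗2:
  [-4, -13]
  [-3, -18]
Key observation: the optimum is the walk 2->2->1, with weight (-9) + 6 = -3.
Optimal value attained by: walk 2->2->1.
Answer: (A^⊗2)[2][1] = -3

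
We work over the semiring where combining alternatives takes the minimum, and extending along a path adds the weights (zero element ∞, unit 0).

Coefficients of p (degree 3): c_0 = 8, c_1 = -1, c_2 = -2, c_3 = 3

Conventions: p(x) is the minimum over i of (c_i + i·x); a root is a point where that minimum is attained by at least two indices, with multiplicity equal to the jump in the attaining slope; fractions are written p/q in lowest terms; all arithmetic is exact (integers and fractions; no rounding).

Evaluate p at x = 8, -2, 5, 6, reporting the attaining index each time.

p(8) = min(8+0·8=8, -1+1·8=7, -2+2·8=14, 3+3·8=27) = 7 (attained by i=1)
p(-2) = min(8+0·(-2)=8, -1+1·(-2)=-3, -2+2·(-2)=-6, 3+3·(-2)=-3) = -6 (attained by i=2)
p(5) = min(8+0·5=8, -1+1·5=4, -2+2·5=8, 3+3·5=18) = 4 (attained by i=1)
p(6) = min(8+0·6=8, -1+1·6=5, -2+2·6=10, 3+3·6=21) = 5 (attained by i=1)
Answer: p(8) = 7; p(-2) = -6; p(5) = 4; p(6) = 5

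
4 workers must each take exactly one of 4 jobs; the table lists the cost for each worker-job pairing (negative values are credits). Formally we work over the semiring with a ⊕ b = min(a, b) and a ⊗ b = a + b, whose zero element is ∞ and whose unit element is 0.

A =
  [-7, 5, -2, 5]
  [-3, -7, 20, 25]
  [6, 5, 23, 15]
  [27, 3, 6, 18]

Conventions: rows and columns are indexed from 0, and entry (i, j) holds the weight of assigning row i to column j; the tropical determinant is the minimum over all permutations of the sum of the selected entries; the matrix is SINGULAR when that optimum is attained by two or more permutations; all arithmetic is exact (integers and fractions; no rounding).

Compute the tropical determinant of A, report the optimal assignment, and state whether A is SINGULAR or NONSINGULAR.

σ = (0, 1, 2, 3): (-7) + (-7) + 23 + 18 = 27
σ = (0, 1, 3, 2): (-7) + (-7) + 15 + 6 = 7
σ = (0, 2, 1, 3): (-7) + 20 + 5 + 18 = 36
σ = (0, 2, 3, 1): (-7) + 20 + 15 + 3 = 31
σ = (0, 3, 1, 2): (-7) + 25 + 5 + 6 = 29
σ = (0, 3, 2, 1): (-7) + 25 + 23 + 3 = 44
σ = (1, 0, 2, 3): 5 + (-3) + 23 + 18 = 43
σ = (1, 0, 3, 2): 5 + (-3) + 15 + 6 = 23
σ = (1, 2, 0, 3): 5 + 20 + 6 + 18 = 49
σ = (1, 2, 3, 0): 5 + 20 + 15 + 27 = 67
σ = (1, 3, 0, 2): 5 + 25 + 6 + 6 = 42
σ = (1, 3, 2, 0): 5 + 25 + 23 + 27 = 80
σ = (2, 0, 1, 3): (-2) + (-3) + 5 + 18 = 18
σ = (2, 0, 3, 1): (-2) + (-3) + 15 + 3 = 13
σ = (2, 1, 0, 3): (-2) + (-7) + 6 + 18 = 15
σ = (2, 1, 3, 0): (-2) + (-7) + 15 + 27 = 33
σ = (2, 3, 0, 1): (-2) + 25 + 6 + 3 = 32
σ = (2, 3, 1, 0): (-2) + 25 + 5 + 27 = 55
σ = (3, 0, 1, 2): 5 + (-3) + 5 + 6 = 13
σ = (3, 0, 2, 1): 5 + (-3) + 23 + 3 = 28
σ = (3, 1, 0, 2): 5 + (-7) + 6 + 6 = 10
σ = (3, 1, 2, 0): 5 + (-7) + 23 + 27 = 48
σ = (3, 2, 0, 1): 5 + 20 + 6 + 3 = 34
σ = (3, 2, 1, 0): 5 + 20 + 5 + 27 = 57
Optimal value attained by: σ = (0, 1, 3, 2).
Answer: det⊕(A) = 7; verdict: NONSINGULAR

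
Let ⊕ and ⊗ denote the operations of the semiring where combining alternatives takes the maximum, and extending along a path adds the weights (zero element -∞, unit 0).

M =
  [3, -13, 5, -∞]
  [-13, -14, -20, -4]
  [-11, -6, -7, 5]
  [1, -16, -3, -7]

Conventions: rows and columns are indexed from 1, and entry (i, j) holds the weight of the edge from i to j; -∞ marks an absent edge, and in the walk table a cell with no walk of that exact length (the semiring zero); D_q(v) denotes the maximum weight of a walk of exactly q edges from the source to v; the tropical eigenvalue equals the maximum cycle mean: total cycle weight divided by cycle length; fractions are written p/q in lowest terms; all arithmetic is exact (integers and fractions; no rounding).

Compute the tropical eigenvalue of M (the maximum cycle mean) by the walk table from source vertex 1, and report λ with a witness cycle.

q=0: [0, -∞, -∞, -∞]
q=1: [3, -13, 5, -∞]
q=2: [6, -1, 8, 10]
q=3: [11, 2, 11, 13]
q=4: [14, 5, 16, 16]
Optimal cycle mean attained by: cycle 1->3->4->1, total 5 + 5 + 1, length 3.
Answer: λ = 11/3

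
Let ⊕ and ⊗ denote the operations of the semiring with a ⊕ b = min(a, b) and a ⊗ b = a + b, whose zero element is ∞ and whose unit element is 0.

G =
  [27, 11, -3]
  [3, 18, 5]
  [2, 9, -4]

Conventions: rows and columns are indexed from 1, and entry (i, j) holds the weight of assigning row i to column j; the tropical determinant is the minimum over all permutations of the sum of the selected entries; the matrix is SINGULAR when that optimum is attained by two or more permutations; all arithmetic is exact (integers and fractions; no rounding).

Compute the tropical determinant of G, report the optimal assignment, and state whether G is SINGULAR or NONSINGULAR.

σ = (1, 2, 3): 27 + 18 + (-4) = 41
σ = (1, 3, 2): 27 + 5 + 9 = 41
σ = (2, 1, 3): 11 + 3 + (-4) = 10
σ = (2, 3, 1): 11 + 5 + 2 = 18
σ = (3, 1, 2): (-3) + 3 + 9 = 9
σ = (3, 2, 1): (-3) + 18 + 2 = 17
Optimal value attained by: σ = (3, 1, 2).
Answer: det⊕(G) = 9; verdict: NONSINGULAR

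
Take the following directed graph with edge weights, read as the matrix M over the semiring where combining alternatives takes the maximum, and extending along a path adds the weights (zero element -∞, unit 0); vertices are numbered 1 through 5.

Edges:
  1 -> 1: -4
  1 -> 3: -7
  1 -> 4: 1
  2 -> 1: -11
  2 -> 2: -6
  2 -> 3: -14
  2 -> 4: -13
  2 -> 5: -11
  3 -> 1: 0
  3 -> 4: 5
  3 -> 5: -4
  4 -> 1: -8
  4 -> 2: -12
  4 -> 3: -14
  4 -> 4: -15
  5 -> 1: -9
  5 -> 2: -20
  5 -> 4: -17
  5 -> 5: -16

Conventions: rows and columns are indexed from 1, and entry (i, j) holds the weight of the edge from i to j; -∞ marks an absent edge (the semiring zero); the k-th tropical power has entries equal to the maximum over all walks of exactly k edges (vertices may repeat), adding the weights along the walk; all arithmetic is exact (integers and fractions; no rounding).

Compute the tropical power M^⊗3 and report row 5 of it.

M^⊗2:
  [-7, -11, -11, -2, -11]
  [-14, -12, -18, -9, -17]
  [-3, -7, -7, 1, -20]
  [-12, -18, -15, -7, -18]
  [-13, -26, -16, -8, -31]
M^⊗3:
  [-10, -14, -14, -6, -15]
  [-17, -18, -21, -13, -22]
  [-7, -11, -10, -2, -11]
  [-15, -19, -19, -10, -19]
  [-16, -20, -20, -11, -20]
Answer: row 5 of M^⊗3 = [-16, -20, -20, -11, -20]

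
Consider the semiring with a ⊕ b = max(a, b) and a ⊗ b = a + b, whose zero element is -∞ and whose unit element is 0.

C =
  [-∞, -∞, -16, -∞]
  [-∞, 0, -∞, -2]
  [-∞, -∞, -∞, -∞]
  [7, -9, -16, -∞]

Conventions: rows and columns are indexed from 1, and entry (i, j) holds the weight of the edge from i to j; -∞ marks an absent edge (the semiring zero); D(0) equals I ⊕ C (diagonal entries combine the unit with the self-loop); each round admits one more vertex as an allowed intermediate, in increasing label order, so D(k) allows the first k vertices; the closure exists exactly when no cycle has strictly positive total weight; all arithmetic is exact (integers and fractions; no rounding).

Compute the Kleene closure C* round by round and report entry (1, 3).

D(0):
  [0, -∞, -16, -∞]
  [-∞, 0, -∞, -2]
  [-∞, -∞, 0, -∞]
  [7, -9, -16, 0]
D(1):
  [0, -∞, -16, -∞]
  [-∞, 0, -∞, -2]
  [-∞, -∞, 0, -∞]
  [7, -9, -9, 0]
D(2):
  [0, -∞, -16, -∞]
  [-∞, 0, -∞, -2]
  [-∞, -∞, 0, -∞]
  [7, -9, -9, 0]
D(3):
  [0, -∞, -16, -∞]
  [-∞, 0, -∞, -2]
  [-∞, -∞, 0, -∞]
  [7, -9, -9, 0]
D(4):
  [0, -∞, -16, -∞]
  [5, 0, -11, -2]
  [-∞, -∞, 0, -∞]
  [7, -9, -9, 0]
Answer: C*[1][3] = -16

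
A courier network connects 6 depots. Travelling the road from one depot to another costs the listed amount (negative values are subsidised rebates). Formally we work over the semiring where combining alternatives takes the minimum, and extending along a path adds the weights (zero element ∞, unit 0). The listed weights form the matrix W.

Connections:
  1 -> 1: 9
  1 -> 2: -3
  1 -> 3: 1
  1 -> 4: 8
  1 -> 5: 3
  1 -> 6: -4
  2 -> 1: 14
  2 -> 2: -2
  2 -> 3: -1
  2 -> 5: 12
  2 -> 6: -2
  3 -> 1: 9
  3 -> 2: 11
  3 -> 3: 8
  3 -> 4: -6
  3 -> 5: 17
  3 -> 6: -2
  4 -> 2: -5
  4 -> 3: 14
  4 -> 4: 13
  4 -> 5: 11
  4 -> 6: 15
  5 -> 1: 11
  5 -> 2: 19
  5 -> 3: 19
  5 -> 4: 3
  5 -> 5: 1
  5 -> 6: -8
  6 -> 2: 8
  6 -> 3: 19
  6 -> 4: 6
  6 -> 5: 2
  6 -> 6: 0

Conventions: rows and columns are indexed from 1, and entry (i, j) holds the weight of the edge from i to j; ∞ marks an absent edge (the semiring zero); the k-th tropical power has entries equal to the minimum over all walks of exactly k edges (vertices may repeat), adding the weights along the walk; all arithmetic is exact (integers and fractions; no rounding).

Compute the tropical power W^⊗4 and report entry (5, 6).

W^⊗2:
  [10, -5, -4, -5, -2, -5]
  [8, -4, -3, -7, 0, -4]
  [17, -11, 8, 2, 0, -2]
  [9, -7, -6, 8, 7, -7]
  [12, -2, 11, -2, -6, -8]
  [13, 1, 7, 5, 2, -6]
W^⊗3:
  [5, -10, -6, -10, -3, -10]
  [6, -12, -5, -9, -2, -8]
  [3, -13, -12, 2, 0, -13]
  [3, -9, -8, -12, -5, -9]
  [5, -7, -3, -3, -6, -14]
  [13, -1, 0, 0, -4, -6]
W^⊗4:
  [3, -15, -11, -12, -8, -12]
  [2, -14, -13, -11, -6, -14]
  [-3, -15, -14, -18, -11, -15]
  [1, -17, -10, -14, -7, -13]
  [5, -9, -8, -9, -12, -14]
  [7, -5, -2, -6, -4, -12]
Key observation: the optimum is the walk 5->6->5->6->6, with weight (-8) + 2 + (-8) + 0 = -14.
Optimal value attained by: walk 5->6->5->6->6.
Answer: (W^⊗4)[5][6] = -14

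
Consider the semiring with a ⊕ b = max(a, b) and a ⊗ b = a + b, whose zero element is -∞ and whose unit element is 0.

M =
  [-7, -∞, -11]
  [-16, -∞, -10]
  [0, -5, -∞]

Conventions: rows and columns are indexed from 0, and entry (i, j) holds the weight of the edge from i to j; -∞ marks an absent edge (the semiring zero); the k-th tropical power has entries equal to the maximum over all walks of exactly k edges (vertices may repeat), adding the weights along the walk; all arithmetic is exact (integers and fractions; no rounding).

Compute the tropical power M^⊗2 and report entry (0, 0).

M^⊗2:
  [-11, -16, -18]
  [-10, -15, -27]
  [-7, -∞, -11]
Key observation: the optimum is the walk 0->2->0, with weight (-11) + 0 = -11.
Optimal value attained by: walk 0->2->0.
Answer: (M^⊗2)[0][0] = -11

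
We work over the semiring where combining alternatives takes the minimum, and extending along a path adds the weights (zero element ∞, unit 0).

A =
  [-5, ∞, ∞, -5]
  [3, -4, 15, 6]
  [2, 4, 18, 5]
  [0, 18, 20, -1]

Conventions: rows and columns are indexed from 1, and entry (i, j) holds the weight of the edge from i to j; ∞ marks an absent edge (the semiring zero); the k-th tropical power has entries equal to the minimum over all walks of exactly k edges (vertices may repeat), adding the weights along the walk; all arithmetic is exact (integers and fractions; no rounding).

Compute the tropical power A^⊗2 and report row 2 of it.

A^⊗2:
  [-10, 13, 15, -10]
  [-2, -8, 11, -2]
  [-3, 0, 19, -3]
  [-5, 14, 19, -5]
Answer: row 2 of A^⊗2 = [-2, -8, 11, -2]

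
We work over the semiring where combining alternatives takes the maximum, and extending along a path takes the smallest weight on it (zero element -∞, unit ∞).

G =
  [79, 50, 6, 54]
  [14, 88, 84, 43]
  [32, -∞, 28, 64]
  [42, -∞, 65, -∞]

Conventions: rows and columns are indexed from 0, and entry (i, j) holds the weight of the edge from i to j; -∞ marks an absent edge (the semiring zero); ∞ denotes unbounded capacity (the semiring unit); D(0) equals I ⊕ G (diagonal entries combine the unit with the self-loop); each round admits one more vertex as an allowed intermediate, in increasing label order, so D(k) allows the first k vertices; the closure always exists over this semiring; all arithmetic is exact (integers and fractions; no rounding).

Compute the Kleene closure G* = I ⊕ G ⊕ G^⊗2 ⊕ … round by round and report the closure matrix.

D(0):
  [∞, 50, 6, 54]
  [14, ∞, 84, 43]
  [32, -∞, ∞, 64]
  [42, -∞, 65, ∞]
D(1):
  [∞, 50, 6, 54]
  [14, ∞, 84, 43]
  [32, 32, ∞, 64]
  [42, 42, 65, ∞]
D(2):
  [∞, 50, 50, 54]
  [14, ∞, 84, 43]
  [32, 32, ∞, 64]
  [42, 42, 65, ∞]
D(3):
  [∞, 50, 50, 54]
  [32, ∞, 84, 64]
  [32, 32, ∞, 64]
  [42, 42, 65, ∞]
D(4):
  [∞, 50, 54, 54]
  [42, ∞, 84, 64]
  [42, 42, ∞, 64]
  [42, 42, 65, ∞]
Answer: G* = [[∞, 50, 54, 54], [42, ∞, 84, 64], [42, 42, ∞, 64], [42, 42, 65, ∞]]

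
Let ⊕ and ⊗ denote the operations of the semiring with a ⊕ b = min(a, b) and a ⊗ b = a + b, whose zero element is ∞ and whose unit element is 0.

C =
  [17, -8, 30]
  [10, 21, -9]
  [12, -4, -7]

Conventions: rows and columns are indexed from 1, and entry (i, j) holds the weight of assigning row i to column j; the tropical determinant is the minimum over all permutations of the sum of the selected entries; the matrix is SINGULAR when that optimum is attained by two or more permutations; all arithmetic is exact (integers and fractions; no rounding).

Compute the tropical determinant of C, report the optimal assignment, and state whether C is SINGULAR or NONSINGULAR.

σ = (1, 2, 3): 17 + 21 + (-7) = 31
σ = (1, 3, 2): 17 + (-9) + (-4) = 4
σ = (2, 1, 3): (-8) + 10 + (-7) = -5
σ = (2, 3, 1): (-8) + (-9) + 12 = -5
σ = (3, 1, 2): 30 + 10 + (-4) = 36
σ = (3, 2, 1): 30 + 21 + 12 = 63
Optimal value attained by: σ = (2, 1, 3).
Answer: det⊕(C) = -5; verdict: SINGULAR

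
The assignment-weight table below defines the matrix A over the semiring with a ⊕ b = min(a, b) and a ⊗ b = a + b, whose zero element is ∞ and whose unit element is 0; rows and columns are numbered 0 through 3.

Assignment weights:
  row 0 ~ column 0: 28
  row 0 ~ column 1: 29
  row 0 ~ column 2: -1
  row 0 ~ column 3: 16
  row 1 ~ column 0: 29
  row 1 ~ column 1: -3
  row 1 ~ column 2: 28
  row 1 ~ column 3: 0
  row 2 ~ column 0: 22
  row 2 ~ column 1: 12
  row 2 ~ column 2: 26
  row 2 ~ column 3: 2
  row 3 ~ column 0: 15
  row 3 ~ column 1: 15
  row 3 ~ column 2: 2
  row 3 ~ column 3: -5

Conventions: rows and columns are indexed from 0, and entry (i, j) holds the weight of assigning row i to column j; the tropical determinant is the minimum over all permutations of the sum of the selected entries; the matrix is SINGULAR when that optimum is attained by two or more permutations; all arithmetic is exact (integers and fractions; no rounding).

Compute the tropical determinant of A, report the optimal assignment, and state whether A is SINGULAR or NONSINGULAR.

σ = (0, 1, 2, 3): 28 + (-3) + 26 + (-5) = 46
σ = (0, 1, 3, 2): 28 + (-3) + 2 + 2 = 29
σ = (0, 2, 1, 3): 28 + 28 + 12 + (-5) = 63
σ = (0, 2, 3, 1): 28 + 28 + 2 + 15 = 73
σ = (0, 3, 1, 2): 28 + 0 + 12 + 2 = 42
σ = (0, 3, 2, 1): 28 + 0 + 26 + 15 = 69
σ = (1, 0, 2, 3): 29 + 29 + 26 + (-5) = 79
σ = (1, 0, 3, 2): 29 + 29 + 2 + 2 = 62
σ = (1, 2, 0, 3): 29 + 28 + 22 + (-5) = 74
σ = (1, 2, 3, 0): 29 + 28 + 2 + 15 = 74
σ = (1, 3, 0, 2): 29 + 0 + 22 + 2 = 53
σ = (1, 3, 2, 0): 29 + 0 + 26 + 15 = 70
σ = (2, 0, 1, 3): (-1) + 29 + 12 + (-5) = 35
σ = (2, 0, 3, 1): (-1) + 29 + 2 + 15 = 45
σ = (2, 1, 0, 3): (-1) + (-3) + 22 + (-5) = 13
σ = (2, 1, 3, 0): (-1) + (-3) + 2 + 15 = 13
σ = (2, 3, 0, 1): (-1) + 0 + 22 + 15 = 36
σ = (2, 3, 1, 0): (-1) + 0 + 12 + 15 = 26
σ = (3, 0, 1, 2): 16 + 29 + 12 + 2 = 59
σ = (3, 0, 2, 1): 16 + 29 + 26 + 15 = 86
σ = (3, 1, 0, 2): 16 + (-3) + 22 + 2 = 37
σ = (3, 1, 2, 0): 16 + (-3) + 26 + 15 = 54
σ = (3, 2, 0, 1): 16 + 28 + 22 + 15 = 81
σ = (3, 2, 1, 0): 16 + 28 + 12 + 15 = 71
Optimal value attained by: σ = (2, 1, 0, 3).
Answer: det⊕(A) = 13; verdict: SINGULAR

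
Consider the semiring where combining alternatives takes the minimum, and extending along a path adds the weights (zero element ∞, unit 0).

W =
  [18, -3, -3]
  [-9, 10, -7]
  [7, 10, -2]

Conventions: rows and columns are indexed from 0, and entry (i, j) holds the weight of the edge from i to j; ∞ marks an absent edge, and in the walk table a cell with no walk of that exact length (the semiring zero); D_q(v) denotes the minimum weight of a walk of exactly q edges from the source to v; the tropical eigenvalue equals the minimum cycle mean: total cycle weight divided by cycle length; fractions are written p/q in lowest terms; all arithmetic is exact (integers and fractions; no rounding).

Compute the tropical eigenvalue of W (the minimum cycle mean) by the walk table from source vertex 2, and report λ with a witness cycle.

q=0: [∞, ∞, 0]
q=1: [7, 10, -2]
q=2: [1, 4, -4]
q=3: [-5, -2, -6]
Optimal cycle mean attained by: cycle 0->1->0, total (-3) + (-9), length 2.
Answer: λ = -6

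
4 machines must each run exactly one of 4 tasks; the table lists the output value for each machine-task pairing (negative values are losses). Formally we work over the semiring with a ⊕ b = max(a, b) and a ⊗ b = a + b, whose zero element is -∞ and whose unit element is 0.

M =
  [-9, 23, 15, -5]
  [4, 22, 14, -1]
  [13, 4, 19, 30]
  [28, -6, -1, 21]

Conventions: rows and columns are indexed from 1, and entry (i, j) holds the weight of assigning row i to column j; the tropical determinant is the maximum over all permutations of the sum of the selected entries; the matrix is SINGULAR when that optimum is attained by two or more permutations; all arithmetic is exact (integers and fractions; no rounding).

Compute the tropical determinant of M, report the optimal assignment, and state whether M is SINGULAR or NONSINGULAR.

σ = (1, 2, 3, 4): (-9) + 22 + 19 + 21 = 53
σ = (1, 2, 4, 3): (-9) + 22 + 30 + (-1) = 42
σ = (1, 3, 2, 4): (-9) + 14 + 4 + 21 = 30
σ = (1, 3, 4, 2): (-9) + 14 + 30 + (-6) = 29
σ = (1, 4, 2, 3): (-9) + (-1) + 4 + (-1) = -7
σ = (1, 4, 3, 2): (-9) + (-1) + 19 + (-6) = 3
σ = (2, 1, 3, 4): 23 + 4 + 19 + 21 = 67
σ = (2, 1, 4, 3): 23 + 4 + 30 + (-1) = 56
σ = (2, 3, 1, 4): 23 + 14 + 13 + 21 = 71
σ = (2, 3, 4, 1): 23 + 14 + 30 + 28 = 95
σ = (2, 4, 1, 3): 23 + (-1) + 13 + (-1) = 34
σ = (2, 4, 3, 1): 23 + (-1) + 19 + 28 = 69
σ = (3, 1, 2, 4): 15 + 4 + 4 + 21 = 44
σ = (3, 1, 4, 2): 15 + 4 + 30 + (-6) = 43
σ = (3, 2, 1, 4): 15 + 22 + 13 + 21 = 71
σ = (3, 2, 4, 1): 15 + 22 + 30 + 28 = 95
σ = (3, 4, 1, 2): 15 + (-1) + 13 + (-6) = 21
σ = (3, 4, 2, 1): 15 + (-1) + 4 + 28 = 46
σ = (4, 1, 2, 3): (-5) + 4 + 4 + (-1) = 2
σ = (4, 1, 3, 2): (-5) + 4 + 19 + (-6) = 12
σ = (4, 2, 1, 3): (-5) + 22 + 13 + (-1) = 29
σ = (4, 2, 3, 1): (-5) + 22 + 19 + 28 = 64
σ = (4, 3, 1, 2): (-5) + 14 + 13 + (-6) = 16
σ = (4, 3, 2, 1): (-5) + 14 + 4 + 28 = 41
Optimal value attained by: σ = (2, 3, 4, 1).
Answer: det⊕(M) = 95; verdict: SINGULAR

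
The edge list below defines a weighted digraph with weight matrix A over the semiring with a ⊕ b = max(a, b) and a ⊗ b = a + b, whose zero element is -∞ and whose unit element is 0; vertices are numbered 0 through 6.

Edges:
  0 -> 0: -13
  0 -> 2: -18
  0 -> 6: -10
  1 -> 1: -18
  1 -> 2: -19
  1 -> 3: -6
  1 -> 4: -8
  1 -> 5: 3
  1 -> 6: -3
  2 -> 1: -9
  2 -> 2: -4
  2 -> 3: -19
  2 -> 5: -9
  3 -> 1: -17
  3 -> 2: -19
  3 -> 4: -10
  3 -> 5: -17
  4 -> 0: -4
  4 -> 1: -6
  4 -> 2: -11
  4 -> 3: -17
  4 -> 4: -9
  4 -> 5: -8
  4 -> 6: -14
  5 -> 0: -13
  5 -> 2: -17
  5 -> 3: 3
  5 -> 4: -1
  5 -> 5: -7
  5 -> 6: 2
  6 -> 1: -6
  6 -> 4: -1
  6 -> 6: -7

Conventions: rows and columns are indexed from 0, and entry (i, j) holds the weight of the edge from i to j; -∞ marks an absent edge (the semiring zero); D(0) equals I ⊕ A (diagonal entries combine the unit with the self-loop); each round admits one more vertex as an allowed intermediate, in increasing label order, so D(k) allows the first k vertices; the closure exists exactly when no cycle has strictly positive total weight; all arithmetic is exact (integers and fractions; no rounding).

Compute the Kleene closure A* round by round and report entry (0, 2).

D(0):
  [0, -∞, -18, -∞, -∞, -∞, -10]
  [-∞, 0, -19, -6, -8, 3, -3]
  [-∞, -9, 0, -19, -∞, -9, -∞]
  [-∞, -17, -19, 0, -10, -17, -∞]
  [-4, -6, -11, -17, 0, -8, -14]
  [-13, -∞, -17, 3, -1, 0, 2]
  [-∞, -6, -∞, -∞, -1, -∞, 0]
D(1):
  [0, -∞, -18, -∞, -∞, -∞, -10]
  [-∞, 0, -19, -6, -8, 3, -3]
  [-∞, -9, 0, -19, -∞, -9, -∞]
  [-∞, -17, -19, 0, -10, -17, -∞]
  [-4, -6, -11, -17, 0, -8, -14]
  [-13, -∞, -17, 3, -1, 0, 2]
  [-∞, -6, -∞, -∞, -1, -∞, 0]
D(2):
  [0, -∞, -18, -∞, -∞, -∞, -10]
  [-∞, 0, -19, -6, -8, 3, -3]
  [-∞, -9, 0, -15, -17, -6, -12]
  [-∞, -17, -19, 0, -10, -14, -20]
  [-4, -6, -11, -12, 0, -3, -9]
  [-13, -∞, -17, 3, -1, 0, 2]
  [-∞, -6, -25, -12, -1, -3, 0]
D(3):
  [0, -27, -18, -33, -35, -24, -10]
  [-∞, 0, -19, -6, -8, 3, -3]
  [-∞, -9, 0, -15, -17, -6, -12]
  [-∞, -17, -19, 0, -10, -14, -20]
  [-4, -6, -11, -12, 0, -3, -9]
  [-13, -26, -17, 3, -1, 0, 2]
  [-∞, -6, -25, -12, -1, -3, 0]
D(4):
  [0, -27, -18, -33, -35, -24, -10]
  [-∞, 0, -19, -6, -8, 3, -3]
  [-∞, -9, 0, -15, -17, -6, -12]
  [-∞, -17, -19, 0, -10, -14, -20]
  [-4, -6, -11, -12, 0, -3, -9]
  [-13, -14, -16, 3, -1, 0, 2]
  [-∞, -6, -25, -12, -1, -3, 0]
D(5):
  [0, -27, -18, -33, -35, -24, -10]
  [-12, 0, -19, -6, -8, 3, -3]
  [-21, -9, 0, -15, -17, -6, -12]
  [-14, -16, -19, 0, -10, -13, -19]
  [-4, -6, -11, -12, 0, -3, -9]
  [-5, -7, -12, 3, -1, 0, 2]
  [-5, -6, -12, -12, -1, -3, 0]
D(6):
  [0, -27, -18, -21, -25, -24, -10]
  [-2, 0, -9, 6, 2, 3, 5]
  [-11, -9, 0, -3, -7, -6, -4]
  [-14, -16, -19, 0, -10, -13, -11]
  [-4, -6, -11, 0, 0, -3, -1]
  [-5, -7, -12, 3, -1, 0, 2]
  [-5, -6, -12, 0, -1, -3, 0]
D(7):
  [0, -16, -18, -10, -11, -13, -10]
  [0, 0, -7, 6, 4, 3, 5]
  [-9, -9, 0, -3, -5, -6, -4]
  [-14, -16, -19, 0, -10, -13, -11]
  [-4, -6, -11, 0, 0, -3, -1]
  [-3, -4, -10, 3, 1, 0, 2]
  [-5, -6, -12, 0, -1, -3, 0]
Answer: A*[0][2] = -18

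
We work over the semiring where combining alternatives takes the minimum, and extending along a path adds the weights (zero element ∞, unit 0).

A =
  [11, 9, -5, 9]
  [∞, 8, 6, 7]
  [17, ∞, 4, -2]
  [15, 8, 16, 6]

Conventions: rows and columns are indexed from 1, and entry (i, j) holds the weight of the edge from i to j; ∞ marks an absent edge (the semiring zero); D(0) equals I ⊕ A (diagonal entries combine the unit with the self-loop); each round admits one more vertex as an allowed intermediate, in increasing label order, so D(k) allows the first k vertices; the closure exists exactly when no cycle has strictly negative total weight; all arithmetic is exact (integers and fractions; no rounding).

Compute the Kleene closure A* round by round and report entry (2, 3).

D(0):
  [0, 9, -5, 9]
  [∞, 0, 6, 7]
  [17, ∞, 0, -2]
  [15, 8, 16, 0]
D(1):
  [0, 9, -5, 9]
  [∞, 0, 6, 7]
  [17, 26, 0, -2]
  [15, 8, 10, 0]
D(2):
  [0, 9, -5, 9]
  [∞, 0, 6, 7]
  [17, 26, 0, -2]
  [15, 8, 10, 0]
D(3):
  [0, 9, -5, -7]
  [23, 0, 6, 4]
  [17, 26, 0, -2]
  [15, 8, 10, 0]
D(4):
  [0, 1, -5, -7]
  [19, 0, 6, 4]
  [13, 6, 0, -2]
  [15, 8, 10, 0]
Answer: A*[2][3] = 6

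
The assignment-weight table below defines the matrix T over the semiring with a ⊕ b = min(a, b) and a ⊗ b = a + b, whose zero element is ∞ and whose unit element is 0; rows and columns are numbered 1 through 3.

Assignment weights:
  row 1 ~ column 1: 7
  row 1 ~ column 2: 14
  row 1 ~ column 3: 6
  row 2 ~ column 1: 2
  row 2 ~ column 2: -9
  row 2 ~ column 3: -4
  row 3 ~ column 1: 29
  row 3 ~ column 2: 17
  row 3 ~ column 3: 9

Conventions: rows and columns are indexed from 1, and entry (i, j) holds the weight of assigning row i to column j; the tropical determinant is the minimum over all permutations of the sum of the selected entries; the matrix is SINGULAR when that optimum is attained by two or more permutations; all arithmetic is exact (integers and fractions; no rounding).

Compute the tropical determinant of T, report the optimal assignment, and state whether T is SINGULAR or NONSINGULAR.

σ = (1, 2, 3): 7 + (-9) + 9 = 7
σ = (1, 3, 2): 7 + (-4) + 17 = 20
σ = (2, 1, 3): 14 + 2 + 9 = 25
σ = (2, 3, 1): 14 + (-4) + 29 = 39
σ = (3, 1, 2): 6 + 2 + 17 = 25
σ = (3, 2, 1): 6 + (-9) + 29 = 26
Optimal value attained by: σ = (1, 2, 3).
Answer: det⊕(T) = 7; verdict: NONSINGULAR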